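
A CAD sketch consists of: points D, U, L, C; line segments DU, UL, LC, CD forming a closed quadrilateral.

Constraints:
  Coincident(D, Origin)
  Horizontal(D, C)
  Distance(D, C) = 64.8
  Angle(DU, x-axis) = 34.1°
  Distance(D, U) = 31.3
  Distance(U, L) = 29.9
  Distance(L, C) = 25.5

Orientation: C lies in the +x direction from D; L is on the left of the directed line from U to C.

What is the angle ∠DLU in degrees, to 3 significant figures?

11.4°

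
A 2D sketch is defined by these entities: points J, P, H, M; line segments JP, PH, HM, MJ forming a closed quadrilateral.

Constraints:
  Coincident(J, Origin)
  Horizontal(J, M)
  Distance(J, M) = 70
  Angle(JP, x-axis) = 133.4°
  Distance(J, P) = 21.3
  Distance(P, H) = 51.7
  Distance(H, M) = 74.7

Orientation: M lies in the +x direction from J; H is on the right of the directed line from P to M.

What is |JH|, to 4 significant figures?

33.25

Checks: J.y = 0.00, M.y = 0.00 ✓; |PH| = 51.70 ✓; |HM| = 74.70 ✓.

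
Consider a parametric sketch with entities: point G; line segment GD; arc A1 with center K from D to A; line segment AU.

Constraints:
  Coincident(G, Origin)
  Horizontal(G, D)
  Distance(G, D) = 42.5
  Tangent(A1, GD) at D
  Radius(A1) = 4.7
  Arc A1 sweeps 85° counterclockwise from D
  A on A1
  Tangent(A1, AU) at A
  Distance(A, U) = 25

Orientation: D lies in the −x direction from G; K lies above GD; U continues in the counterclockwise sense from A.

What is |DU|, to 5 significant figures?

29.991

On A1, D sits at bearing -90° from K; an 85° counterclockwise sweep puts A at bearing -5°, so A = K + 4.7·(cos -5°, sin -5°) = (-37.818, 4.2904). Tangency of A1 to AU means the radius KA is perpendicular to AU, so AU runs along (−sin -5°, cos -5°); with |AU| = 25.0, U = (-35.639, 29.195). Then |DU| = |U − D| = 29.991.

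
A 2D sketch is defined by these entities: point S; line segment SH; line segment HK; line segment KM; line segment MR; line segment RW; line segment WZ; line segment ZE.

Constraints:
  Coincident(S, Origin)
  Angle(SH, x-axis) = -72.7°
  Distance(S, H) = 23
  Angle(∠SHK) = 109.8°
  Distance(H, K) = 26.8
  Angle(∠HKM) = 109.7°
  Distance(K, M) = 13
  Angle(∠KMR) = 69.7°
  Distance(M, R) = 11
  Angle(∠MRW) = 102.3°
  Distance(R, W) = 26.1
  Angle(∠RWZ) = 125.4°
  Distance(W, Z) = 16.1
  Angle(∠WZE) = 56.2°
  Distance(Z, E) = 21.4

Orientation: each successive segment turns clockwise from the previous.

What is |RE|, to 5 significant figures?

19.628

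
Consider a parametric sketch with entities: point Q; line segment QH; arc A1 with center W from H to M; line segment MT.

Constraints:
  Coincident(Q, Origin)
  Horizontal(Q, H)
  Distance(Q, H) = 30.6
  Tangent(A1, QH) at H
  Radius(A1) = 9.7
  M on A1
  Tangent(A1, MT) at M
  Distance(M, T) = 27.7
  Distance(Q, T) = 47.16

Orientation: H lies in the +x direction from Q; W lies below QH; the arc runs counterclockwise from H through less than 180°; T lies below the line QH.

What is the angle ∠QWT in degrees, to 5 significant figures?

100.16°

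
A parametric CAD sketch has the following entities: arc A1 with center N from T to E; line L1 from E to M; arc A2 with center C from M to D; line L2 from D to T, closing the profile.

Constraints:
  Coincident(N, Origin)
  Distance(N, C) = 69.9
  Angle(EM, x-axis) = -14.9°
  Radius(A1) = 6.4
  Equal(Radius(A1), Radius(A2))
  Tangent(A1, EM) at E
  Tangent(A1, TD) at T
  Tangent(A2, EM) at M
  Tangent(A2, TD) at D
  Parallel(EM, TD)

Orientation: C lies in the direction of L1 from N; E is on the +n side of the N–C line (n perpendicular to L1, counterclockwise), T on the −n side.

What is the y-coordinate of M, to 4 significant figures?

-11.79

The slot axis is L1's direction at -14.9°, so u = (cos -14.9°, sin -14.9°) = (0.9664, -0.2571) and n = (−sin -14.9°, cos -14.9°) = (0.2571, 0.9664). N is at the origin and C lies 69.9 along u from N, so C = 69.9·u = (67.55, -17.97). Tangency of A1 to both parallel lines with radius 6.4 puts E and T at N ± 6.4·n: E = (1.646, 6.185), T = (-1.646, -6.185). Equal radii place M and D the same way about C: M = C + 6.4·n = (69.20, -11.79), D = C − 6.4·n = (65.90, -24.16). So M.y = -11.79.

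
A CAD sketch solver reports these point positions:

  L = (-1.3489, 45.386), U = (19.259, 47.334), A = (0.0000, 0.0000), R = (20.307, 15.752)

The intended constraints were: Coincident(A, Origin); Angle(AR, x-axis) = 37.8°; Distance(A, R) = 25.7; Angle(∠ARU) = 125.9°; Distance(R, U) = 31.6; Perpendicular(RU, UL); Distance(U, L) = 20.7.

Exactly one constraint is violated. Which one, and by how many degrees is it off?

Perpendicular(RU, UL) — off by 3.50°.

A = (0.00, 0.00) ✓; AR at 37.80° ✓; |AR| = 25.70 ✓; ∠ARU = 125.9° ✓; |RU| = 31.60 ✓; ∠(RU, UL) = 93.50° ✗; |UL| = 20.70 ✓.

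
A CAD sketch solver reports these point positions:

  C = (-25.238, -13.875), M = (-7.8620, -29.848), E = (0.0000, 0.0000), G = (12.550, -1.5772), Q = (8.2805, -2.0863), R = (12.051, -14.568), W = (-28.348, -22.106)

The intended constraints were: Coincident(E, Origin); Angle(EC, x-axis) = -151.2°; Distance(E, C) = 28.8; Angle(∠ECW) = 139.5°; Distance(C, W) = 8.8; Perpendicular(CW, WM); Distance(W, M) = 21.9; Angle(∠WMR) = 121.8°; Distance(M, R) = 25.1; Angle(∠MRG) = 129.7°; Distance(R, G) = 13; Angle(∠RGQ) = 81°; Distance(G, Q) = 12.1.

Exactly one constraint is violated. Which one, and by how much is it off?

Distance(G, Q) = 12.1 — off by 7.80.

E = (0.00, 0.00) ✓; EC at -151.2° ✓; |EC| = 28.80 ✓; ∠ECW = 139.5° ✓; |CW| = 8.799 ✓; ∠(CW, WM) = 90.00° ✓; |WM| = 21.90 ✓; ∠WMR = 121.8° ✓; |MR| = 25.10 ✓; ∠MRG = 129.7° ✓; |RG| = 13.00 ✓; ∠RGQ = 81.00° ✓; |GQ| = 4.300 ✗.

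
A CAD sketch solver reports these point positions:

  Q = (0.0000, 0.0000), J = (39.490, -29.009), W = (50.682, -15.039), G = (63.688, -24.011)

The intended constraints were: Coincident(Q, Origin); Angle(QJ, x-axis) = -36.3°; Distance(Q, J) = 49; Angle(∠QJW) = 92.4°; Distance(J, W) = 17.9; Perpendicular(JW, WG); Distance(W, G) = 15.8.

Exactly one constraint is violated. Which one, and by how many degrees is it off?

Perpendicular(JW, WG) — off by 4.10°.

Q = (0.00, 0.00) ✓; QJ at -36.30° ✓; |QJ| = 49.00 ✓; ∠QJW = 92.40° ✓; |JW| = 17.90 ✓; ∠(JW, WG) = 85.90° ✗; |WG| = 15.80 ✓.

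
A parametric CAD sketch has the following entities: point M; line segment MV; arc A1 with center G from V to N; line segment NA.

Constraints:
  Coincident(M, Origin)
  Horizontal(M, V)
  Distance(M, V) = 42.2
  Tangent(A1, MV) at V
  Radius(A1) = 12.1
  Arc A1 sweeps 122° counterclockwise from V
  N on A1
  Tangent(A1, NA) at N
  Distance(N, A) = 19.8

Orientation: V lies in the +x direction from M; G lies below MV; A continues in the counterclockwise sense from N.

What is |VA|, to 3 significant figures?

35.3

M is at the origin; M and V share the same y with |MV| = 42.2 and V on the +x side, so V = (42.2, 0.00). A1 meets MV tangentially, so GV is at right angles to MV, so G = V + (0, -12.1) = (42.2, -12.1). On A1, V sits at bearing 90° from G; a 122° counterclockwise sweep puts N at bearing 212°, so N = G + 12.1·(cos 212°, sin 212°) = (31.9, -18.5). The tangent condition forces GN to be normal to NA, so NA runs along (−sin 212°, cos 212°); with |NA| = 19.8, A = (42.4, -35.3). Then |VA| = |A − V| = 35.3.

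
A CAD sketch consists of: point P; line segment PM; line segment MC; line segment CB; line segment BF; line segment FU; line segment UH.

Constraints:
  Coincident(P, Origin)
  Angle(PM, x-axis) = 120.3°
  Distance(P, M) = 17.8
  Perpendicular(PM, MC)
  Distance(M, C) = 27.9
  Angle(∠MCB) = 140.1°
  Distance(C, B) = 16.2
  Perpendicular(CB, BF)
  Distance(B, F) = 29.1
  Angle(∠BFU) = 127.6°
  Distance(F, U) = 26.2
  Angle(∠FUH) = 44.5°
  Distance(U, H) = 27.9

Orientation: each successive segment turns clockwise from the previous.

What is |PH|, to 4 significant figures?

16.87

P is at the origin; PM runs at 120.3° with length 17.8, so M = (-8.981, 15.37). PM ⟂ MC, so MC runs at 30.30°; with |MC| = 27.9, C = (15.11, 29.44). ∠MCB = 140.1° gives CB at -9.600° from the x-axis; with |CB| = 16.2, B = (31.08, 26.74). CB ⟂ BF, so BF runs at -99.60°; with |BF| = 29.1, F = (26.23, -1.949). ∠BFU = 127.6° gives FU at -152.0° from the x-axis; with |FU| = 26.2, U = (3.095, -14.25). ∠FUH = 44.5° gives UH at 72.50° from the x-axis; with |UH| = 27.9, H = (11.48, 12.36). Then |PH| = |H − P| = 16.87.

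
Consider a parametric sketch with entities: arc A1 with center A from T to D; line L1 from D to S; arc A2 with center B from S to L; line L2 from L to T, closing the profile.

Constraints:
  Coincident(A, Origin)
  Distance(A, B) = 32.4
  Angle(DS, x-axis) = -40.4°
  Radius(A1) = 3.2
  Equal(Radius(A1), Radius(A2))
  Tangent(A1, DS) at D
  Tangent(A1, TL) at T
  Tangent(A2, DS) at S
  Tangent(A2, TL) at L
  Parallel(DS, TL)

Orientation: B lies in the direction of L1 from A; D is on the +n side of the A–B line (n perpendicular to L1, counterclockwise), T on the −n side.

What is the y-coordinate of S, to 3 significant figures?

-18.6

The slot axis is L1's direction at -40.4°, so u = (cos -40.4°, sin -40.4°) = (0.762, -0.648) and n = (−sin -40.4°, cos -40.4°) = (0.648, 0.762). A is at the origin and B lies 32.4 along u from A, so B = 32.4·u = (24.7, -21.0). Tangency of A1 to both parallel lines with radius 3.2 puts D and T at A ± 3.2·n: D = (2.07, 2.44), T = (-2.07, -2.44). Equal radii place S and L the same way about B: S = B + 3.2·n = (26.7, -18.6), L = B − 3.2·n = (22.6, -23.4). So S.y = -18.6.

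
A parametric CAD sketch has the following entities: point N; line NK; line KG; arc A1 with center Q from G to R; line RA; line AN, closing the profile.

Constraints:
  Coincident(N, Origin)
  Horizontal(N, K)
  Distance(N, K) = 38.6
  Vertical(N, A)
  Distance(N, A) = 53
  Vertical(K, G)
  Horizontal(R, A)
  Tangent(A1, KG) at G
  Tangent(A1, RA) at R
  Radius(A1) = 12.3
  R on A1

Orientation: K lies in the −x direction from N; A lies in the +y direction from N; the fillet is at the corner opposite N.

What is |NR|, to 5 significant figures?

59.167

N is at the origin; N and K share the same y with |NK| = 38.6 and K on the −x side, so K = (-38.600, 0.0000). N and A share the same x with |NA| = 53.0 and A on the +y side, so A = (0.0000, 53.000). The virtual corner opposite N is at (-38.600, 53.000). Since A1 is tangent to KG there, QG ⟂ KG and the tangent condition forces QR to be normal to RA, with radius 12.3, so the center Q sits 12.3 in from both sides at Q = (-26.300, 40.700). That places the tangent points at G = (-38.600, 40.700) on KG and R = (-26.300, 53.000) on RA. Then |NR| = |R − N| = 59.167.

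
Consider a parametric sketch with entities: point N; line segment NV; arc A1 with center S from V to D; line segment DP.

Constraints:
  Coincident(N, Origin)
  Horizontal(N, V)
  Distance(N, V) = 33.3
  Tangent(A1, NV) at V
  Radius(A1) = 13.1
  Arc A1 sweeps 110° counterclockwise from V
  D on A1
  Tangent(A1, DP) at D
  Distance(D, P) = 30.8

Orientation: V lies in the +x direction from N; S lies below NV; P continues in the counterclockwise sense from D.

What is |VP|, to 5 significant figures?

46.557

N is at the origin; NV is horizontal with |NV| = 33.3 and V on the +x side, so V = (33.300, 0.0000). Tangency of A1 to NV means the radius SV is perpendicular to NV, so S = V + (0, -13.1) = (33.300, -13.100). On A1, V sits at bearing 90° from S; a 110° counterclockwise sweep puts D at bearing 200°, so D = S + 13.1·(cos 200°, sin 200°) = (20.990, -17.580). The tangent condition forces SD to be normal to DP, so DP runs along (−sin 200°, cos 200°); with |DP| = 30.8, P = (31.524, -46.523). Then |VP| = |P − V| = 46.557.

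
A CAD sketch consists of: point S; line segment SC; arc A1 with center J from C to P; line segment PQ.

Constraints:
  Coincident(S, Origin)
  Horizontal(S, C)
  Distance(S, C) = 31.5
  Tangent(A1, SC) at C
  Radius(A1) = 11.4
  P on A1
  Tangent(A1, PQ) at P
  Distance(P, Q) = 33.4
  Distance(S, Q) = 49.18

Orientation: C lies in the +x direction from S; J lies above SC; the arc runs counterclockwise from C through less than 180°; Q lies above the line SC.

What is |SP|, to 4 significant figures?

44.50

Checks: |JP| = 11.40 ✓; ∠(JP, PQ) = 90.00° ✓; |PQ| = 33.40 ✓; |SQ| = 49.18 ✓.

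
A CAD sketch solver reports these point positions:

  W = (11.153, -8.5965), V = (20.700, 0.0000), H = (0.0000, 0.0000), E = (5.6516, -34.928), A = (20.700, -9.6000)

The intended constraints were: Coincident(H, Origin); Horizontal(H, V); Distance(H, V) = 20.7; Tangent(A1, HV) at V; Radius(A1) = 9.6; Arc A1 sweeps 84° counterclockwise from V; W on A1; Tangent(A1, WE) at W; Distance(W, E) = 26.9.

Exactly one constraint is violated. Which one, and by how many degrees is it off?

Tangent(A1, WE) at W — off by 5.80°.

H = (0.00, 0.00) ✓; H.y = 0.00, V.y = 0.00 ✓; |HV| = 20.70 ✓; ∠(AV, VH) = 90.00° ✓; |AV| = 9.600 ✓; bearing(A→W) − bearing(A→V) = 84.00° ✓; |AW| = 9.600 ✓; ∠(AW, WE) = 95.80° ✗; |WE| = 26.90 ✓.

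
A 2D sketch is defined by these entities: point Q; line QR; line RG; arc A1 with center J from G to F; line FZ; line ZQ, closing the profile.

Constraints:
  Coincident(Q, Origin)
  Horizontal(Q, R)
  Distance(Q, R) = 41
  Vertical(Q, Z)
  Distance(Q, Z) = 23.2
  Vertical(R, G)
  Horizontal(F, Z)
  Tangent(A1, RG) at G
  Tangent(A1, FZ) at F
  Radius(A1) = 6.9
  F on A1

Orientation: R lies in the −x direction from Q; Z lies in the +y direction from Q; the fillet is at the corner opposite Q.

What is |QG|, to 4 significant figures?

44.12

The virtual corner opposite Q is at (-41.00, 23.20). A1 meets RG tangentially, so JG is at right angles to RG and tangency of A1 to FZ means the radius JF is perpendicular to FZ, with radius 6.9, so the center J sits 6.9 in from both sides at J = (-34.10, 16.30). That places the tangent points at G = (-41.00, 16.30) on RG and F = (-34.10, 23.20) on FZ. Then |QG| = |G − Q| = 44.12.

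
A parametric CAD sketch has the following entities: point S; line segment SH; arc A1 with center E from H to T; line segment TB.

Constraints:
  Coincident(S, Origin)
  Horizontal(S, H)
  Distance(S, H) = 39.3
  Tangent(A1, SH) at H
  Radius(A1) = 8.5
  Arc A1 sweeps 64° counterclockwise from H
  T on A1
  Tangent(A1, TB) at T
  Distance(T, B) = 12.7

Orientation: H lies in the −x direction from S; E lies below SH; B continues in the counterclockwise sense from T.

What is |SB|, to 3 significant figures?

54.9

S is at the origin; SH is horizontal with |SH| = 39.3 and H on the −x side, so H = (-39.3, 0.00). The tangent condition forces EH to be normal to SH, so E = H + (0, -8.5) = (-39.3, -8.50). On A1, H sits at bearing 90° from E; a 64° counterclockwise sweep puts T at bearing 154°, so T = E + 8.5·(cos 154°, sin 154°) = (-46.9, -4.77). Tangency of A1 to TB means the radius ET is perpendicular to TB, so TB runs along (−sin 154°, cos 154°); with |TB| = 12.7, B = (-52.5, -16.2). Then |SB| = |B − S| = 54.9.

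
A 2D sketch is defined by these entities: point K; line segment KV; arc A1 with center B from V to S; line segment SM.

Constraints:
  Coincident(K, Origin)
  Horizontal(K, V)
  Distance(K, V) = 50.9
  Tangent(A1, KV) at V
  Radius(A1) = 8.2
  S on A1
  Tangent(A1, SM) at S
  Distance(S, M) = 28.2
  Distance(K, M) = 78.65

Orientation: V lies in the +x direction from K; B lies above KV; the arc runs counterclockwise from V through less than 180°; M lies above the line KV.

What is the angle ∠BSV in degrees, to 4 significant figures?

63.15°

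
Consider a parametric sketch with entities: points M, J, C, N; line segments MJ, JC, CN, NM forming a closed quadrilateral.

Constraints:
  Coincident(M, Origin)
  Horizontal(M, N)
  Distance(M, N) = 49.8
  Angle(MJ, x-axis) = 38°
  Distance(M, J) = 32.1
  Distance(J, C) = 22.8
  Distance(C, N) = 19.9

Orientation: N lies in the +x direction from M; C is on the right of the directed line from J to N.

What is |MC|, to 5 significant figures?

30.168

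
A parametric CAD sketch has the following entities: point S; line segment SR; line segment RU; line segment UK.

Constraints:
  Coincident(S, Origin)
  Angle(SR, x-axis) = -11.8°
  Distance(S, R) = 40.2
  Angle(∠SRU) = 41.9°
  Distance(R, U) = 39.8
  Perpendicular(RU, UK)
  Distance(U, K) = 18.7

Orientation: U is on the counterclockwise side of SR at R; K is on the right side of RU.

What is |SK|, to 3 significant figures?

46.6

∠SRU = 41.9°, so RU runs at -11.8° + (180° − 41.9°) = 126° from the x-axis; with |RU| = 39.8, U = R + 39.8·(cos 126°, sin 126°) = (15.8, 23.9). RU ⟂ UK; with |UK| = 18.7 on the right of RU, K = U + 18.7·(0.806, 0.592) = (30.9, 34.9). Then |SK| = |K − S| = 46.6.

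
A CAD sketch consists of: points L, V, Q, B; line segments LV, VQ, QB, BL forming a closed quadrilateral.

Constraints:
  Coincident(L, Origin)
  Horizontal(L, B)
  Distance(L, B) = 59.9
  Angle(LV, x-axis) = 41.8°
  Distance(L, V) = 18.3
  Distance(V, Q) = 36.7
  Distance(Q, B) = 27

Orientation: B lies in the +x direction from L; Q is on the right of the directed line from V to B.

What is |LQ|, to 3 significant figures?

40.8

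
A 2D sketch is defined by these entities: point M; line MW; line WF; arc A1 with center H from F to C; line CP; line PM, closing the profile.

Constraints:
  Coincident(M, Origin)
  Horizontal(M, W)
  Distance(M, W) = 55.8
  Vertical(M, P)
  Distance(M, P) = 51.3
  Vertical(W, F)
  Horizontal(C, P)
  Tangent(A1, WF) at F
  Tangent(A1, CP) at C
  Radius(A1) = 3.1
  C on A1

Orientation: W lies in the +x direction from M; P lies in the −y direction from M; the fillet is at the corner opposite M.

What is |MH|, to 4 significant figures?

71.42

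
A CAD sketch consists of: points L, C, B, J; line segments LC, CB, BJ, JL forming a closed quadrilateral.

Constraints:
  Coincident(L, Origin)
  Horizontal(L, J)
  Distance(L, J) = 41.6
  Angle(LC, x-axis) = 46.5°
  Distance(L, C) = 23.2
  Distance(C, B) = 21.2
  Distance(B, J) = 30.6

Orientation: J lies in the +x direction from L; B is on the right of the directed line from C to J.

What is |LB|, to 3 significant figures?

11.9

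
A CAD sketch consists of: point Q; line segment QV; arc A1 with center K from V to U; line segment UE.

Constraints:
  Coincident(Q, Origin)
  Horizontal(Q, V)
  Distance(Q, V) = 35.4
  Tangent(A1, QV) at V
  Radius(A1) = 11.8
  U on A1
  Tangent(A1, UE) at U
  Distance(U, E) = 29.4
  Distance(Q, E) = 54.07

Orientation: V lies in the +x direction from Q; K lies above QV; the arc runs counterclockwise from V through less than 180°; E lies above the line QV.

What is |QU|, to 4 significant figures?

49.00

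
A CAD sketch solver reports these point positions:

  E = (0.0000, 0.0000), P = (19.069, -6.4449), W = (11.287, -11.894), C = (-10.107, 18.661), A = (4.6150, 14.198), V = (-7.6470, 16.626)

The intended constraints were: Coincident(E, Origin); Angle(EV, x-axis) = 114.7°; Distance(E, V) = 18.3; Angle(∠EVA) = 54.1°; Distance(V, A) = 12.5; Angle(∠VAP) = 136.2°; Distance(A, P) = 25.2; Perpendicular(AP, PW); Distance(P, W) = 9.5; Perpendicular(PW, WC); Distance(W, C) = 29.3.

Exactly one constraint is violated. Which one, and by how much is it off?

Distance(W, C) = 29.3 — off by 8.00.

E = (0.00, 0.00) ✓; EV at 114.7° ✓; |EV| = 18.30 ✓; ∠EVA = 54.10° ✓; |VA| = 12.50 ✓; ∠VAP = 136.2° ✓; |AP| = 25.20 ✓; ∠(AP, PW) = 90.00° ✓; |PW| = 9.500 ✓; ∠(PW, WC) = 90.00° ✓; |WC| = 37.30 ✗.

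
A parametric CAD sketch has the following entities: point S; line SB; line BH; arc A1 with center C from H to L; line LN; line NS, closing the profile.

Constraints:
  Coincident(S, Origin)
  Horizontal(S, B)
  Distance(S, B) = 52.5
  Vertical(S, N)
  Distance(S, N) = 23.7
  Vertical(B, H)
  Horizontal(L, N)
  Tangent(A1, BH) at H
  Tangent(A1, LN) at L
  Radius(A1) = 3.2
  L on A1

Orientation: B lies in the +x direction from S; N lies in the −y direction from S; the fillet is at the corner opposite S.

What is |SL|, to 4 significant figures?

54.70

S is at the origin; S and B share the same y with |SB| = 52.5 and B on the +x side, so B = (52.50, 0.000). S and N share the same x with |SN| = 23.7 and N on the −y side, so N = (0.000, -23.70). The virtual corner opposite S is at (52.50, -23.70). The tangent condition forces CH to be normal to BH and the tangent condition forces CL to be normal to LN, with radius 3.2, so the center C sits 3.2 in from both sides at C = (49.30, -20.50). That places the tangent points at H = (52.50, -20.50) on BH and L = (49.30, -23.70) on LN. Then |SL| = |L − S| = 54.70.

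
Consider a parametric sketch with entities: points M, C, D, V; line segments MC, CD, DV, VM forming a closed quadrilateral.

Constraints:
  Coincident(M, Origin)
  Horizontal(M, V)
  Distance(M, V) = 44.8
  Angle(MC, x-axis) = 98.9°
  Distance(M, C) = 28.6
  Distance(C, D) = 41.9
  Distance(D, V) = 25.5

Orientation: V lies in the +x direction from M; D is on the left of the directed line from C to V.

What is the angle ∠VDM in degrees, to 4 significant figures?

73.95°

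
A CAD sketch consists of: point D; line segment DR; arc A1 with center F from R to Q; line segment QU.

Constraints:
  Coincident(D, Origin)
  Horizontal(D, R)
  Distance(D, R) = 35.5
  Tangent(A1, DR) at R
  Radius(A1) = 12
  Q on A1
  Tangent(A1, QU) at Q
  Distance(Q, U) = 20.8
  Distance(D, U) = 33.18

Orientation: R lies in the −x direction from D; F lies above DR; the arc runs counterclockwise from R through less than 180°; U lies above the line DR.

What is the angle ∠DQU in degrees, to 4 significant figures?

91.04°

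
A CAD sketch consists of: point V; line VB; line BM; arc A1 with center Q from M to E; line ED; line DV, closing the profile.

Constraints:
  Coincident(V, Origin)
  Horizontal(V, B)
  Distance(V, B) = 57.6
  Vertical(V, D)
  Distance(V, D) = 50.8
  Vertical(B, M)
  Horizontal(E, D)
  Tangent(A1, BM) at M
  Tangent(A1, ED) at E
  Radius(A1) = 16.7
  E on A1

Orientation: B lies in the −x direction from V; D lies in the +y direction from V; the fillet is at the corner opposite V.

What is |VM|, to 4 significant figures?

66.94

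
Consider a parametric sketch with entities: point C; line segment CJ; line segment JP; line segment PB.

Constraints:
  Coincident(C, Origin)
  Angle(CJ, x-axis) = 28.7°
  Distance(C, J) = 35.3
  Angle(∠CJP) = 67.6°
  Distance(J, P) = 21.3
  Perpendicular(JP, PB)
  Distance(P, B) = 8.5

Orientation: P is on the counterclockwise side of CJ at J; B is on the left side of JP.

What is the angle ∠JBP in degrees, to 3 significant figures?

68.2°

∠CJP = 67.6°, so JP runs at 28.7° + (180° − 67.6°) = 141° from the x-axis; with |JP| = 21.3, P = J + 21.3·(cos 141°, sin 141°) = (14.4, 30.3). JP ⟂ PB; with |PB| = 8.5 on the left of JP, B = P + 8.5·(-0.628, -0.778) = (9.05, 23.7). Then cos ∠JBP = BJ·BP / (|BJ||BP|), giving 68.2°.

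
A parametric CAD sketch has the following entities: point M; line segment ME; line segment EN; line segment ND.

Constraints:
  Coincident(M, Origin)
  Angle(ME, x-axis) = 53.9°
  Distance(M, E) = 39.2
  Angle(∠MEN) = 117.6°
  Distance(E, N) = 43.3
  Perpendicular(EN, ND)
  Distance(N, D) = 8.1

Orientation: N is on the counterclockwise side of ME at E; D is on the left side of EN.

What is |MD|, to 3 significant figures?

67.0

∠MEN = 117.6°, so EN runs at 53.9° + (180° − 117.6°) = 116° from the x-axis; with |EN| = 43.3, N = E + 43.3·(cos 116°, sin 116°) = (3.91, 70.5). EN ⟂ ND; with |ND| = 8.1 on the left of EN, D = N + 8.1·(-0.896, -0.443) = (-3.35, 66.9). Then |MD| = |D − M| = 67.0.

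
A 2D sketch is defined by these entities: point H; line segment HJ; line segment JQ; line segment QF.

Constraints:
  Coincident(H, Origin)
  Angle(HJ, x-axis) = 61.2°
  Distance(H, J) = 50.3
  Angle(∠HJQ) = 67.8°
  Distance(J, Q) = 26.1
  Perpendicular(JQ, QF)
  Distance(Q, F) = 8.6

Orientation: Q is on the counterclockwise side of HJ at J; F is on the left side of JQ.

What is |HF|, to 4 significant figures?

38.63

H is at the origin; HJ runs at 61.2° with length 50.3, so J = 50.3·(cos 61.2°, sin 61.2°) = (24.23, 44.08). ∠HJQ = 67.8°, so JQ runs at 61.2° + (180° − 67.8°) = 173.4° from the x-axis; with |JQ| = 26.1, Q = J + 26.1·(cos 173.4°, sin 173.4°) = (-1.695, 47.08). JQ ⟂ QF; with |QF| = 8.6 on the left of JQ, F = Q + 8.6·(-0.1149, -0.9934) = (-2.683, 38.54). Then |HF| = |F − H| = 38.63.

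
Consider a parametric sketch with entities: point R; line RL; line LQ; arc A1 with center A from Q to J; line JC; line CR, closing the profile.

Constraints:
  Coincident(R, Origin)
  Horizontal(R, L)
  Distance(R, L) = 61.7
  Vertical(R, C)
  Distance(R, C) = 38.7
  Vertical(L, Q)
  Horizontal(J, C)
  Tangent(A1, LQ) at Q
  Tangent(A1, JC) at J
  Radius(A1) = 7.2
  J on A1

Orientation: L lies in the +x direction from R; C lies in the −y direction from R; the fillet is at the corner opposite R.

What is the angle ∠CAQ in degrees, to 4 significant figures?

172.5°

R is at the origin; RL is horizontal with |RL| = 61.7 and L on the +x side, so L = (61.70, 0.000). R and C share the same x with |RC| = 38.7 and C on the −y side, so C = (0.000, -38.70). The virtual corner opposite R is at (61.70, -38.70). Tangency of A1 to LQ means the radius AQ is perpendicular to LQ and A1 meets JC tangentially, so AJ is at right angles to JC, with radius 7.2, so the center A sits 7.2 in from both sides at A = (54.50, -31.50). That places the tangent points at Q = (61.70, -31.50) on LQ and J = (54.50, -38.70) on JC. Then cos ∠CAQ = AC·AQ / (|AC||AQ|), giving 172.5°.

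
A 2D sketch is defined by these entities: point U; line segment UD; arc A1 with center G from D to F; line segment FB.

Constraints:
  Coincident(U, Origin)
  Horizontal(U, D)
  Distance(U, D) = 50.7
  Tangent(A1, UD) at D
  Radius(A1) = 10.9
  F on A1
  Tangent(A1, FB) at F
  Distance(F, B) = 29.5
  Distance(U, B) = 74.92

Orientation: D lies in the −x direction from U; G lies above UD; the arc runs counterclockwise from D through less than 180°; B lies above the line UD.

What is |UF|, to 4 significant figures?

46.76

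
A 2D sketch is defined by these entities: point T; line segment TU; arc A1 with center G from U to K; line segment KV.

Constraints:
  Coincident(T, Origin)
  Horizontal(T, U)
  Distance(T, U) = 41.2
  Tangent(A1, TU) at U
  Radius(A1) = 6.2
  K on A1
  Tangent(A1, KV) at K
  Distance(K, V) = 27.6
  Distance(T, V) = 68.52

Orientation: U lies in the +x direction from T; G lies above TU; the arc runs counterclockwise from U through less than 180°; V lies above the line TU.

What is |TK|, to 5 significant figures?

45.611

T is at the origin; TU is horizontal with |TU| = 41.2 and U on the +x side, so U = (41.200, 0.0000). Since A1 is tangent to TU there, GU ⟂ TU, so G = U + (0, 6.2) = (41.200, 6.2000). Since GK ⟂ KV (tangency), |GV| = √(6.2² + 27.6²) = 28.288 regardless of where K sits on A1. So V lies on both circle(T, 68.52) and circle(G, 28.288); the above-TU intersection is V = (65.130, 21.284). K is the foot of the tangent from V: K = (45.575, 1.8072).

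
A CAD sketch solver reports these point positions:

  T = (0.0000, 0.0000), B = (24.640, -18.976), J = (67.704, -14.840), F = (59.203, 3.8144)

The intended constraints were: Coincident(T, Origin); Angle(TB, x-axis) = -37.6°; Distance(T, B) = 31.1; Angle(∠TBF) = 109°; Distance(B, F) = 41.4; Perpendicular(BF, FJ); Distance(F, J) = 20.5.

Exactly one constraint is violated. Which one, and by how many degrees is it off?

Perpendicular(BF, FJ) — off by 8.90°.

T = (0.00, 0.00) ✓; TB at -37.60° ✓; |TB| = 31.10 ✓; ∠TBF = 109.0° ✓; |BF| = 41.40 ✓; ∠(BF, FJ) = 98.90° ✗; |FJ| = 20.50 ✓.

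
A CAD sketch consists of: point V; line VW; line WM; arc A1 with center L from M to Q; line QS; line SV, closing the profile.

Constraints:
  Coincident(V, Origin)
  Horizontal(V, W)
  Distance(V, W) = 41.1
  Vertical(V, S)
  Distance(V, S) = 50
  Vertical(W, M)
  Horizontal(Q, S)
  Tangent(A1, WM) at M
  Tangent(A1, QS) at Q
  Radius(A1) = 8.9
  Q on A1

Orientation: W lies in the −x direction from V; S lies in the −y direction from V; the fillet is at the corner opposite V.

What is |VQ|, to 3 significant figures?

59.5

V is at the origin; V and W share the same y with |VW| = 41.1 and W on the −x side, so W = (-41.1, 0.00). VS is vertical with |VS| = 50.0 and S on the −y side, so S = (0.00, -50.0). The virtual corner opposite V is at (-41.1, -50.0). Since A1 is tangent to WM there, LM ⟂ WM and A1 meets QS tangentially, so LQ is at right angles to QS, with radius 8.9, so the center L sits 8.9 in from both sides at L = (-32.2, -41.1). That places the tangent points at M = (-41.1, -41.1) on WM and Q = (-32.2, -50.0) on QS. Then |VQ| = |Q − V| = 59.5.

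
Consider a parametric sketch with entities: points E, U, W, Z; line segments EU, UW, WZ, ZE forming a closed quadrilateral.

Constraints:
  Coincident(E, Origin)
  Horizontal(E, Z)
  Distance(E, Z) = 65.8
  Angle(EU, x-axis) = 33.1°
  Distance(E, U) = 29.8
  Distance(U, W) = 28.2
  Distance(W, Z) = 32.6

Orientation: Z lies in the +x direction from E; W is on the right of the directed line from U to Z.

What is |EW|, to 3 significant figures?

36.3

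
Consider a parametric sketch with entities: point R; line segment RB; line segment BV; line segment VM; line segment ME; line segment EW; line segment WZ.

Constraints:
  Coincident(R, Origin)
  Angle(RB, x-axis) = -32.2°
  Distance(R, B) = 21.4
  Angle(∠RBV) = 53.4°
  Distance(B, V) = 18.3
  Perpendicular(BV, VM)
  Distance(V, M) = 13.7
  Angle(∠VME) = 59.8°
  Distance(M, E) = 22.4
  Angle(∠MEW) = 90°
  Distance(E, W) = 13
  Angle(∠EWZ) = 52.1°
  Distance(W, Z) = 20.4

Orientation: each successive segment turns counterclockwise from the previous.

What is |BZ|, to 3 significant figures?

16.5

∠MEW = 90.0° gives EW at 34.6° from the x-axis; with |EW| = 13.0, W = (26.5, -5.26). ∠EWZ = 52.1° gives WZ at 162° from the x-axis; with |WZ| = 20.4, Z = (7.01, 0.870). Then |BZ| = |Z − B| = 16.5.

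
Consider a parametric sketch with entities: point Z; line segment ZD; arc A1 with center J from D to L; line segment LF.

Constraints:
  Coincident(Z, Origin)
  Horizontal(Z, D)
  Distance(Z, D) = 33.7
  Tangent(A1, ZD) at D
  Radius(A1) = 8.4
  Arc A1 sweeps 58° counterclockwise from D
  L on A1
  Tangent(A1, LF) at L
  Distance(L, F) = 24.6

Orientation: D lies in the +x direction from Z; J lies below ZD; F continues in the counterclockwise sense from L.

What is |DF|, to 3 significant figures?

32.0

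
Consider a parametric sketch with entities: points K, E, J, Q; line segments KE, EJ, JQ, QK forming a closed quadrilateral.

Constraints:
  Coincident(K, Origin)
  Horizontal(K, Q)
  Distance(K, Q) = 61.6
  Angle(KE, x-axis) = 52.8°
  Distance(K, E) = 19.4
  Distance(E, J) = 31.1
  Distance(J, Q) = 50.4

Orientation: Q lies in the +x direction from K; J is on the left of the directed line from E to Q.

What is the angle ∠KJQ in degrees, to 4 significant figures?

75.25°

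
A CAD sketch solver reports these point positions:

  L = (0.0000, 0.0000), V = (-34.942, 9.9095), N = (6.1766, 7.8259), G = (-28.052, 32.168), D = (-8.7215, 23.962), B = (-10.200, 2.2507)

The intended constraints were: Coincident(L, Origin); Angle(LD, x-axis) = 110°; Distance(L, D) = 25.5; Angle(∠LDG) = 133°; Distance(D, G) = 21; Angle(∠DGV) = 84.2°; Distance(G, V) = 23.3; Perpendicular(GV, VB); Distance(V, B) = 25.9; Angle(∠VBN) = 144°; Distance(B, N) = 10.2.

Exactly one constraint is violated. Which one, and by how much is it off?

Distance(B, N) = 10.2 — off by 7.10.

L = (0.00, 0.00) ✓; LD at 110.0° ✓; |LD| = 25.50 ✓; ∠LDG = 133.0° ✓; |DG| = 21.00 ✓; ∠DGV = 84.20° ✓; |GV| = 23.30 ✓; ∠(GV, VB) = 90.00° ✓; |VB| = 25.90 ✓; ∠VBN = 144.0° ✓; |BN| = 17.30 ✗.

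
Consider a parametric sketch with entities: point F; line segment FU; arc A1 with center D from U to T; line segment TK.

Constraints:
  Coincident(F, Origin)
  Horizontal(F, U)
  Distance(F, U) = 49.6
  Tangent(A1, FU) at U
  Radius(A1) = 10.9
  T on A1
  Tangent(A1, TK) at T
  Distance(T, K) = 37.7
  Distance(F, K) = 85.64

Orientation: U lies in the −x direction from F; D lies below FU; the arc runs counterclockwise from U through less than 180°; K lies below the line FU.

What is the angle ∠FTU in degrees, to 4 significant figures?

26.37°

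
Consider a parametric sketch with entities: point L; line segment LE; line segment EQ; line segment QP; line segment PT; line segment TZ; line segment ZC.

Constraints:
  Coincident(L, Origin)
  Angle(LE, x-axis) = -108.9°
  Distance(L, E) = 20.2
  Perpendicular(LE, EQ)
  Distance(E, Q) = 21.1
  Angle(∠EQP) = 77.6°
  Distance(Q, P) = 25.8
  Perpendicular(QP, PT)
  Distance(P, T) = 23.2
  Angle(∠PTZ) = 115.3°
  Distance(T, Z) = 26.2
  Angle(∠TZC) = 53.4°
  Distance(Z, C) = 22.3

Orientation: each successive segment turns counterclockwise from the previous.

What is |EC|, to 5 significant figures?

8.3111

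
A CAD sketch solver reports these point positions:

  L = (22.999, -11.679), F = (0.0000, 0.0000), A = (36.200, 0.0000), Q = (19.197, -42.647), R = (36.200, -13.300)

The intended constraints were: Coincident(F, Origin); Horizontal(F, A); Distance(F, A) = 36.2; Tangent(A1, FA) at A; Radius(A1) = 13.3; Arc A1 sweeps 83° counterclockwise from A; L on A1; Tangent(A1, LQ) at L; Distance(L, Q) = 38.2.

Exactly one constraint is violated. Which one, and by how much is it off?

Distance(L, Q) = 38.2 — off by 7.00.

F = (0.00, 0.00) ✓; F.y = 0.00, A.y = 0.00 ✓; |FA| = 36.20 ✓; ∠(RA, AF) = 90.00° ✓; |RA| = 13.30 ✓; bearing(R→L) − bearing(R→A) = 83.00° ✓; |RL| = 13.30 ✓; ∠(RL, LQ) = 90.00° ✓; |LQ| = 31.20 ✗.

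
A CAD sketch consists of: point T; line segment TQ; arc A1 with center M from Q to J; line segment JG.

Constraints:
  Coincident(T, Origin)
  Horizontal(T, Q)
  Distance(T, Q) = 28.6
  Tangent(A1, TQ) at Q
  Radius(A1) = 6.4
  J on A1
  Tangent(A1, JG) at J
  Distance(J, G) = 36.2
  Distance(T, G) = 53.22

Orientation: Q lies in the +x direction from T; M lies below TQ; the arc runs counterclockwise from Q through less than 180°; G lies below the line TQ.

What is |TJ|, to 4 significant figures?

23.77

Checks: |MJ| = 6.400 ✓; ∠(MJ, JG) = 90.00° ✓; |JG| = 36.20 ✓; |TG| = 53.22 ✓.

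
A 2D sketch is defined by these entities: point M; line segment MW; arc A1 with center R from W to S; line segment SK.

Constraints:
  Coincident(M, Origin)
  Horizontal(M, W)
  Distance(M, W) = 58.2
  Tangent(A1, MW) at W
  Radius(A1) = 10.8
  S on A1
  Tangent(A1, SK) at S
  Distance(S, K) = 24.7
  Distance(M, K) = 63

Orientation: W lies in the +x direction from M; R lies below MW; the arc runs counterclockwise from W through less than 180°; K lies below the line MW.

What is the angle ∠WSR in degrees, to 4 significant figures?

40.80°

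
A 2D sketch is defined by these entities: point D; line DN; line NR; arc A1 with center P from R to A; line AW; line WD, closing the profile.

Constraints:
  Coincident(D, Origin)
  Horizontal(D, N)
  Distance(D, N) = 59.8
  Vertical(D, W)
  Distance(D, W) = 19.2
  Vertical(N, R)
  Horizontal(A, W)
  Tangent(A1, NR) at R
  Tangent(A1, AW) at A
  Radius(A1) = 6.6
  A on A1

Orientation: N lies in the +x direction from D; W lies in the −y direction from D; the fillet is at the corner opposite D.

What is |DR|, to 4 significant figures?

61.11

D is at the origin; D and N share the same y with |DN| = 59.8 and N on the +x side, so N = (59.80, 0.000). DW is vertical with |DW| = 19.2 and W on the −y side, so W = (0.000, -19.20). The virtual corner opposite D is at (59.80, -19.20). Since A1 is tangent to NR there, PR ⟂ NR and tangency of A1 to AW means the radius PA is perpendicular to AW, with radius 6.6, so the center P sits 6.6 in from both sides at P = (53.20, -12.60). That places the tangent points at R = (59.80, -12.60) on NR and A = (53.20, -19.20) on AW. Then |DR| = |R − D| = 61.11.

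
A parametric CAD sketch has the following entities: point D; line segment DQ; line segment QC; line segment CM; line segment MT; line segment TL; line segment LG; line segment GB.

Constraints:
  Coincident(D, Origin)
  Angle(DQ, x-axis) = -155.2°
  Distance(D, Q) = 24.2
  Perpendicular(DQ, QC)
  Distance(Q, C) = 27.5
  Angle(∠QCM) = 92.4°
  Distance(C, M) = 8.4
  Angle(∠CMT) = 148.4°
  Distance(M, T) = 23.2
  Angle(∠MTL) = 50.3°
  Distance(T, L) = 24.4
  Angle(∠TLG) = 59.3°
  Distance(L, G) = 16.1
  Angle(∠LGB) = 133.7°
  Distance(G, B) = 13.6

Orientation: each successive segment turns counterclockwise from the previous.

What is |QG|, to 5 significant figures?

25.129

D is at the origin; DQ runs at -155.2° with length 24.2, so Q = (-21.968, -10.151). DQ is perpendicular to QC, so QC runs at -65.200°; with |QC| = 27.5, C = (-10.433, -35.115). ∠QCM = 92.4° gives CM at 22.400° from the x-axis; with |CM| = 8.4, M = (-2.6671, -31.914). ∠CMT = 148.4° gives MT at 54.000° from the x-axis; with |MT| = 23.2, T = (10.970, -13.144). ∠MTL = 50.3° gives TL at -176.30° from the x-axis; with |TL| = 24.4, L = (-13.380, -14.719). ∠TLG = 59.3° gives LG at -55.600° from the x-axis; with |LG| = 16.1, G = (-4.2837, -28.003). Then |QG| = |G − Q| = 25.129.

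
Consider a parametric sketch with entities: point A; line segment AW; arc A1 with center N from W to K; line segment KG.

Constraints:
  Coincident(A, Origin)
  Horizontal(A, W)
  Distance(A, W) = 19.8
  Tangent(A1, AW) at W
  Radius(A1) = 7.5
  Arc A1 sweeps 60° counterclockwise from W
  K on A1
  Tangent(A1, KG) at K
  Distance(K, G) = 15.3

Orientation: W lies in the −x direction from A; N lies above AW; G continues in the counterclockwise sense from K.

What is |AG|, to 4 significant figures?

17.92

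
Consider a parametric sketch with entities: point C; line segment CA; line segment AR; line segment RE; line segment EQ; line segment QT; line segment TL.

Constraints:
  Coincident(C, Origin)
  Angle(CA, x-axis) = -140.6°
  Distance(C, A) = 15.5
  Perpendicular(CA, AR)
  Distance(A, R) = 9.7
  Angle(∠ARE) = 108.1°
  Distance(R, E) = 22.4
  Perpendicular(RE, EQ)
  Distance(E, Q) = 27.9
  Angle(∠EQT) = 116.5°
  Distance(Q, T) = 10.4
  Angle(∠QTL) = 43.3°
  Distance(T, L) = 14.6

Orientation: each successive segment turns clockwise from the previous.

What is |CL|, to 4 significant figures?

8.013

C is at the origin; CA runs at -140.6° with length 15.5, so A = (-11.98, -9.838). CA is perpendicular to AR, so AR runs at 129.4°; with |AR| = 9.7, R = (-18.13, -2.343). ∠ARE = 108.1° gives RE at 57.50° from the x-axis; with |RE| = 22.4, E = (-6.099, 16.55). The perpendicularity gives EQ at right angles to RE, so EQ runs at -32.50°; with |EQ| = 27.9, Q = (17.43, 1.559). ∠EQT = 116.5° gives QT at -96.00° from the x-axis; with |QT| = 10.4, T = (16.34, -8.785). ∠QTL = 43.3° gives TL at 127.3° from the x-axis; with |TL| = 14.6, L = (7.497, 2.829). Then |CL| = |L − C| = 8.013.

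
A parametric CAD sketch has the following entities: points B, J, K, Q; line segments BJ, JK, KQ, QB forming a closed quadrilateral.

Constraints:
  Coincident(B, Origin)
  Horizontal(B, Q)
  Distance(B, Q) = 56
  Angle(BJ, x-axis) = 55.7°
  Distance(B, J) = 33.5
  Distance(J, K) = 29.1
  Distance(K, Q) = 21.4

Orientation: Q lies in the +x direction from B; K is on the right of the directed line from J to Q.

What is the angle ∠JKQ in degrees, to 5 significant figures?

132.36°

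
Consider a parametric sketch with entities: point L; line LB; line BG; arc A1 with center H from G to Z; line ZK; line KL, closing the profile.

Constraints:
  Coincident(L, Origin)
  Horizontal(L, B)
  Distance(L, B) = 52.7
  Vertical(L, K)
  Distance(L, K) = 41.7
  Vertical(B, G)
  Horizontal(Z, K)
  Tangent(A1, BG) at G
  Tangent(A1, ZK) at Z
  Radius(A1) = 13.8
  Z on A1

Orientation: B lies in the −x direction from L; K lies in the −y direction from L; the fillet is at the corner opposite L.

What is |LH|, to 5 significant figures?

47.871

L is at the origin; LB is horizontal with |LB| = 52.7 and B on the −x side, so B = (-52.700, 0.0000). LK is vertical with |LK| = 41.7 and K on the −y side, so K = (0.0000, -41.700). The virtual corner opposite L is at (-52.700, -41.700). Since A1 is tangent to BG there, HG ⟂ BG and the tangent condition forces HZ to be normal to ZK, with radius 13.8, so the center H sits 13.8 in from both sides at H = (-38.900, -27.900). Then |LH| = |H − L| = 47.871.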